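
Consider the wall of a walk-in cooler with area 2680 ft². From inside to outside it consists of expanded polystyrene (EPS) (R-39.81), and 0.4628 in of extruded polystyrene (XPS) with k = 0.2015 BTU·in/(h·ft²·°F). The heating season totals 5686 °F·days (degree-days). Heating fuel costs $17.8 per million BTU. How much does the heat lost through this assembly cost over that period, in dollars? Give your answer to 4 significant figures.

154.6 dollars

0.4628/0.2015 = 2.2968
R_total = 39.81 + 2.2968 = 42.107 ft²·°F·h/BTU
E = A × HDD × 24 / R = 2680 × 5686 × 24 / 42.107 = 8685600 BTU
Cost = 8685600/10⁶ × 17.8 = $154.6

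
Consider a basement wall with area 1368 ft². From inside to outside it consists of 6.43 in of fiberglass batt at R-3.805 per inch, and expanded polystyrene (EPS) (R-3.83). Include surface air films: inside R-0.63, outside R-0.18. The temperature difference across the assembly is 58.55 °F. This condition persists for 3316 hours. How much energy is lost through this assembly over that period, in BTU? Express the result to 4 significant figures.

9125000 BTU

6.43 × 3.805 = 24.466
R_total = 0.63 + 24.466 + 3.83 + 0.18 = 29.106 ft²·°F·h/BTU
Q = 1368 × 58.55 / 29.106 = 2751.9 BTU/h
E = 2751.9 × 3316 = 9125200 BTU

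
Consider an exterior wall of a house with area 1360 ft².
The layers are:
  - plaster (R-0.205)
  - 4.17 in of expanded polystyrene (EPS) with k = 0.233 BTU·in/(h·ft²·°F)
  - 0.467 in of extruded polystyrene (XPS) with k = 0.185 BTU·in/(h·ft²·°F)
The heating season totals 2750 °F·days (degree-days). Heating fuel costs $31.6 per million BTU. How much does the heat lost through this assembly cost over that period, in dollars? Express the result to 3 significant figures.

4.17/0.233 = 17.9
0.467/0.185 = 2.524
R_total = 0.205 + 17.9 + 2.524 = 20.63 ft²·°F·h/BTU
E = A × HDD × 24 / R = 1360 × 2750 × 24 / 20.63 = 4352000 BTU
Cost = 4352000/10⁶ × 31.6 = $137.5

138 dollars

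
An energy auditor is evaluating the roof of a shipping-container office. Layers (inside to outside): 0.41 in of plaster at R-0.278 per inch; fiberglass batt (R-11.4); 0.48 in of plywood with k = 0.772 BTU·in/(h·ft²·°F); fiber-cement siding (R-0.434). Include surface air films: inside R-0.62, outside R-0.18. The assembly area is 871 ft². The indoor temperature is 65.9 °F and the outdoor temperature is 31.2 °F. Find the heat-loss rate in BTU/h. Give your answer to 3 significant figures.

0.41 × 0.278 = 0.114
0.48/0.772 = 0.6218
R_total = 0.62 + 0.114 + 11.4 + 0.6218 + 0.434 + 0.18 = 13.37 ft²·°F·h/BTU
Q = A·ΔT/R = 871 × (65.9 − 31.2) / 13.37 = 2261 BTU/h

2260 BTU/h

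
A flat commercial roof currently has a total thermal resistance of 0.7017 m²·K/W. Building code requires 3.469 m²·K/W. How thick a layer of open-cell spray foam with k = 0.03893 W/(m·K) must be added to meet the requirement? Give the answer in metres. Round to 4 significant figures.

ΔR = 3.469 − 0.7017 = 2.7673 m²·K/W
L = ΔR × k = 2.7673 × 0.03893 = 0.10773 m

0.1077 m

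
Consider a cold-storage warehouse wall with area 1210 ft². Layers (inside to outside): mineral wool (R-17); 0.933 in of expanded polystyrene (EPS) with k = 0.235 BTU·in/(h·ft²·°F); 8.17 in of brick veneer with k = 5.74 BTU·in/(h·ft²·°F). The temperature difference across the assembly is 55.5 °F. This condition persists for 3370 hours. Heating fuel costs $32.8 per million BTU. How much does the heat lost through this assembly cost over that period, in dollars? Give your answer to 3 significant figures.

0.933/0.235 = 3.97
8.17/5.74 = 1.423
R_total = 17 + 3.97 + 1.423 = 22.39 ft²·°F·h/BTU
Q = 1210 × 55.5 / 22.39 = 2999 BTU/h
E = 2999 × 3370 = 10110000 BTU
Cost = 10110000/10⁶ × 32.8 = $331.5

331 dollars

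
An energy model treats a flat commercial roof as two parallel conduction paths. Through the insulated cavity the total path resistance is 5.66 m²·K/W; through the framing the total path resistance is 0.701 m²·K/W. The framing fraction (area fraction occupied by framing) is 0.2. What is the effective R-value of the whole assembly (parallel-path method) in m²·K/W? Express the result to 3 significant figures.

U_eff = 0.8/5.66 + 0.2/0.701 = 0.1413 + 0.2853 = 0.4266
R_eff = 1/U_eff = 2.344 m²·K/W

2.34 m²·K/W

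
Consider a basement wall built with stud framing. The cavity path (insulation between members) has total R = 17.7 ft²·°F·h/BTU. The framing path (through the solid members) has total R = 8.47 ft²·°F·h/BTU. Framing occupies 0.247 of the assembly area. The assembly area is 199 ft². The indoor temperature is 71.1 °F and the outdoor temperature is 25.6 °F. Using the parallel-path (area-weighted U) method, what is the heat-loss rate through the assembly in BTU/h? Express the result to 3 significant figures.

649 BTU/h

U_eff = 0.753/17.7 + 0.247/8.47 = 0.04254 + 0.02916 = 0.0717
R_eff = 1/U_eff = 13.95 ft²·°F·h/BTU
Q = 199 × (71.1 − 25.6) / 13.95 = 649.2 BTU/h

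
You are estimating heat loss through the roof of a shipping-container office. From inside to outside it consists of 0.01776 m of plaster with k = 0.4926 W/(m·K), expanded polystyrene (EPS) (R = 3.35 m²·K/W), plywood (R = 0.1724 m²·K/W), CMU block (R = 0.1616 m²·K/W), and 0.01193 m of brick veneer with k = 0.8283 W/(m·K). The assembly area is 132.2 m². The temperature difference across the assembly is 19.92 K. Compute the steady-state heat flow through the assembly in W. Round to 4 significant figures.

705.2 W

0.01776/0.4926 = 0.036054
0.01193/0.8283 = 0.014403
R_total = 0.036054 + 3.35 + 0.1724 + 0.1616 + 0.014403 = 3.7345 m²·K/W
Q = A·ΔT/R = 132.2 × 19.92 / 3.7345 = 705.17 W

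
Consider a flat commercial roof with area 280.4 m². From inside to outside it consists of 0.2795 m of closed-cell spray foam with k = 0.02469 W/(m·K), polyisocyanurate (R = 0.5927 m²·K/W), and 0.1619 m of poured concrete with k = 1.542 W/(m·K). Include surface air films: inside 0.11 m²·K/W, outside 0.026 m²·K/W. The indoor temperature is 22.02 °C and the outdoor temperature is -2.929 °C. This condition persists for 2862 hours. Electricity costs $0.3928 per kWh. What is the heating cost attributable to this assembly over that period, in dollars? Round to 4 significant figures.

647.1 dollars

0.2795/0.02469 = 11.32
0.1619/1.542 = 0.10499
R_total = 0.11 + 11.32 + 0.5927 + 0.10499 + 0.026 = 12.154 m²·K/W
Q = 280.4 × (22.02 − (-2.929)) / 12.154 = 575.59 W
E = 575.59 W × 2862 h / 1000 = 1647.3 kWh
Cost = 1647.3 × 0.3928 = $647.07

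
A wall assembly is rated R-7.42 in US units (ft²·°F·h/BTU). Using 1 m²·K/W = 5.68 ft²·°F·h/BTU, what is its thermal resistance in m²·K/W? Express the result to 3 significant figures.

1.31 m²·K/W

R_SI = 7.42/5.68 = 1.306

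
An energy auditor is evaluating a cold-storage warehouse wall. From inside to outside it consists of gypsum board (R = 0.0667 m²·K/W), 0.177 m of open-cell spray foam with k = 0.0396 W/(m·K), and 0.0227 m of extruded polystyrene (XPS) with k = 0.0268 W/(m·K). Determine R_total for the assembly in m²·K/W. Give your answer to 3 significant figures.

5.38 m²·K/W

0.177/0.0396 = 4.47
0.0227/0.0268 = 0.847
R_total = 0.0667 + 4.47 + 0.847 = 5.383 m²·K/W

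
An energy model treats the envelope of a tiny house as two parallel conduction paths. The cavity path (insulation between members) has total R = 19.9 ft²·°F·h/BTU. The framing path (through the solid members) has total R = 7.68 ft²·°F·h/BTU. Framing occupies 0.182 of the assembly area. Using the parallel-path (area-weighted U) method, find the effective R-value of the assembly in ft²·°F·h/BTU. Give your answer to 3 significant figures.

U_eff = 0.818/19.9 + 0.182/7.68 = 0.04111 + 0.0237 = 0.0648
R_eff = 1/U_eff = 15.43 ft²·°F·h/BTU

15.4 ft²·°F·h/BTU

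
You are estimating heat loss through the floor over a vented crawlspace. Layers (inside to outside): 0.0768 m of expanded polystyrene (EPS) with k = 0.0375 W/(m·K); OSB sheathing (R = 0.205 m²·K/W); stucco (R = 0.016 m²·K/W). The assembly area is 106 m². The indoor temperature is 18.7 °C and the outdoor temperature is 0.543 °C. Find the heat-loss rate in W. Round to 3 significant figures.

848 W

0.0768/0.0375 = 2.048
R_total = 2.048 + 0.205 + 0.016 = 2.269 m²·K/W
Q = A·ΔT/R = 106 × (18.7 − 0.543) / 2.269 = 848.2 W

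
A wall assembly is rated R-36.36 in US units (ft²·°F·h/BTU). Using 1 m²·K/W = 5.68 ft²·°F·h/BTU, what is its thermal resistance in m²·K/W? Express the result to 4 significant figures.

6.401 m²·K/W

R_SI = 36.36/5.68 = 6.4014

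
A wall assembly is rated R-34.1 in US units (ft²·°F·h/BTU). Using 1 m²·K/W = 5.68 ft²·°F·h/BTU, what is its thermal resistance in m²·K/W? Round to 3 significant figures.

6.00 m²·K/W

R_SI = 34.1/5.68 = 6.004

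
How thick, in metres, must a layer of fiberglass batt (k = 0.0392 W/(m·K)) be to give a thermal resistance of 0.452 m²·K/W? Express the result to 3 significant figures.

L = R·k = 0.452 × 0.0392 = 0.01772 m

0.0177 m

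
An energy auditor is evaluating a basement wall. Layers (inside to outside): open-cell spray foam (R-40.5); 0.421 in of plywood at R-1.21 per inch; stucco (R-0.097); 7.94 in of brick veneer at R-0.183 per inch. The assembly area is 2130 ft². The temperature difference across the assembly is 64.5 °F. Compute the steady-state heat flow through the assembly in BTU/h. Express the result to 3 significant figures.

0.421 × 1.21 = 0.5094
7.94 × 0.183 = 1.453
R_total = 40.5 + 0.5094 + 0.097 + 1.453 = 42.56 ft²·°F·h/BTU
Q = A·ΔT/R = 2130 × 64.5 / 42.56 = 3228 BTU/h

3230 BTU/h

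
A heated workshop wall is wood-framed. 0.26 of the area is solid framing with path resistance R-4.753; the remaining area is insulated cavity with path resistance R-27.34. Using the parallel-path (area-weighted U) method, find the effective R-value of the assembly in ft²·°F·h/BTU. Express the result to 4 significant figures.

U_eff = 0.74/27.34 + 0.26/4.753 = 0.027067 + 0.054702 = 0.081769
R_eff = 1/U_eff = 12.23 ft²·°F·h/BTU

12.23 ft²·°F·h/BTU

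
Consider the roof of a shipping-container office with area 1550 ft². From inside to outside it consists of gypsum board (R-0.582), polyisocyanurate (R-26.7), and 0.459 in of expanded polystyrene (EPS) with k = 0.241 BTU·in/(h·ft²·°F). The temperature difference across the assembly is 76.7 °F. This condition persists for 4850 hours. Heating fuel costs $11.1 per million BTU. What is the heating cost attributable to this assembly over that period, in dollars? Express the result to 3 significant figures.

219 dollars

0.459/0.241 = 1.905
R_total = 0.582 + 26.7 + 1.905 = 29.19 ft²·°F·h/BTU
Q = 1550 × 76.7 / 29.19 = 4073 BTU/h
E = 4073 × 4850 = 19760000 BTU
Cost = 19760000/10⁶ × 11.1 = $219.3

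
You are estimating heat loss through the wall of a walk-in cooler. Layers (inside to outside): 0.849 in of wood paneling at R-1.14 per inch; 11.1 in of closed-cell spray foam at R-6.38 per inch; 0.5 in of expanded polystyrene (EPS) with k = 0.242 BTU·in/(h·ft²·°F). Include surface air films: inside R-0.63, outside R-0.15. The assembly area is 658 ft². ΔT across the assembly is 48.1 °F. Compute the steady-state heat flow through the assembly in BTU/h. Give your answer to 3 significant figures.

424 BTU/h

0.849 × 1.14 = 0.9679
11.1 × 6.38 = 70.82
0.5/0.242 = 2.066
R_total = 0.63 + 0.9679 + 70.82 + 2.066 + 0.15 = 74.63 ft²·°F·h/BTU
Q = A·ΔT/R = 658 × 48.1 / 74.63 = 424.1 BTU/h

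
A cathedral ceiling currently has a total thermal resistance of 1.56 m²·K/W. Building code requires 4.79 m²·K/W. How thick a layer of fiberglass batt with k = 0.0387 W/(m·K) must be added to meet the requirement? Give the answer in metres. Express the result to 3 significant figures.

0.125 m

ΔR = 4.79 − 1.56 = 3.23 m²·K/W
L = ΔR × k = 3.23 × 0.0387 = 0.125 m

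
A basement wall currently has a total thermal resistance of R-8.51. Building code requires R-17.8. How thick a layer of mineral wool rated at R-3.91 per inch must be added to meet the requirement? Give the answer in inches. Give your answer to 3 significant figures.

ΔR = 17.8 − 8.51 = 9.29 ft²·°F·h/BTU
L = ΔR / (R/in) = 9.29/3.91 = 2.376 in

2.38 in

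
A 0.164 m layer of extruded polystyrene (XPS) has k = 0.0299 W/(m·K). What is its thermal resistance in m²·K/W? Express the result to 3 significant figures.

5.48 m²·K/W

R = L/k = 0.164/0.0299 = 5.485 m²·K/W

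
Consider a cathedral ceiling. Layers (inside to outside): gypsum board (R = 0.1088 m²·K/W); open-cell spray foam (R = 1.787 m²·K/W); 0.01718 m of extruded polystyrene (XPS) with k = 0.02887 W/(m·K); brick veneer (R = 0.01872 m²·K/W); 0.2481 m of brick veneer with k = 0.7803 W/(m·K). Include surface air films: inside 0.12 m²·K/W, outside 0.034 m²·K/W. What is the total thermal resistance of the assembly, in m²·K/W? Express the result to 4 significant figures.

2.982 m²·K/W

0.01718/0.02887 = 0.59508
0.2481/0.7803 = 0.31795
R_total = 0.12 + 0.1088 + 1.787 + 0.59508 + 0.01872 + 0.31795 + 0.034 = 2.9816 m²·K/W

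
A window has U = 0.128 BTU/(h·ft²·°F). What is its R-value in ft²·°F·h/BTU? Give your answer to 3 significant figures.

R = 1/U = 1/0.128 = 7.812

7.81 ft²·°F·h/BTU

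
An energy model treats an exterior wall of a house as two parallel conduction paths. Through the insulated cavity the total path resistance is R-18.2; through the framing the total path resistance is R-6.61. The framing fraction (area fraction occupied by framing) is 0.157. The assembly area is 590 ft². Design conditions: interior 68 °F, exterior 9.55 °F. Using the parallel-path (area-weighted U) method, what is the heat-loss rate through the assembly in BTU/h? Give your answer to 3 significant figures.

2420 BTU/h

U_eff = 0.843/18.2 + 0.157/6.61 = 0.04632 + 0.02375 = 0.07007
R_eff = 1/U_eff = 14.27 ft²·°F·h/BTU
Q = 590 × (68 − 9.55) / 14.27 = 2416 BTU/h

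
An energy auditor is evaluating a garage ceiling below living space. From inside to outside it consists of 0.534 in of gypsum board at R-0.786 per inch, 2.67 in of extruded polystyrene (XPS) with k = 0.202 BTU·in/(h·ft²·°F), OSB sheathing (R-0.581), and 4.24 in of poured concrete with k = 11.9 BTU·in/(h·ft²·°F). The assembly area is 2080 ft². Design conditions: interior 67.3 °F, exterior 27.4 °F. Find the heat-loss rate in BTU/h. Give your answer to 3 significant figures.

5690 BTU/h

0.534 × 0.786 = 0.4197
2.67/0.202 = 13.22
4.24/11.9 = 0.3563
R_total = 0.4197 + 13.22 + 0.581 + 0.3563 = 14.57 ft²·°F·h/BTU
Q = A·ΔT/R = 2080 × (67.3 − 27.4) / 14.57 = 5694 BTU/h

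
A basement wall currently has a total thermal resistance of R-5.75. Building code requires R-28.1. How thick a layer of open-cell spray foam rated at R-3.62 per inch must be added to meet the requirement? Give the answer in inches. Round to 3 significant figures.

6.17 in

ΔR = 28.1 − 5.75 = 22.35 ft²·°F·h/BTU
L = ΔR / (R/in) = 22.35/3.62 = 6.174 in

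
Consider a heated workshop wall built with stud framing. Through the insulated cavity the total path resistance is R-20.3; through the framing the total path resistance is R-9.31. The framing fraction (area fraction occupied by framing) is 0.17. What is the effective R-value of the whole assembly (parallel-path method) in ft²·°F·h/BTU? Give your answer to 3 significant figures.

16.9 ft²·°F·h/BTU

U_eff = 0.83/20.3 + 0.17/9.31 = 0.04089 + 0.01826 = 0.05915
R_eff = 1/U_eff = 16.91 ft²·°F·h/BTU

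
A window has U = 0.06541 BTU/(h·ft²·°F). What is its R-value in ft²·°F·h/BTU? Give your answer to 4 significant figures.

R = 1/U = 1/0.06541 = 15.288

15.29 ft²·°F·h/BTU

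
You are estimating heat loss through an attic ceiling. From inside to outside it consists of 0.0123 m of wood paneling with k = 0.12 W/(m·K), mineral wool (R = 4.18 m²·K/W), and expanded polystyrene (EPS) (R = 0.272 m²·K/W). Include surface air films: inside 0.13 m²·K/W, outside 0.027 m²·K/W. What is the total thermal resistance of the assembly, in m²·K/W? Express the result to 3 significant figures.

0.0123/0.12 = 0.1025
R_total = 0.13 + 0.1025 + 4.18 + 0.272 + 0.027 = 4.712 m²·K/W

4.71 m²·K/W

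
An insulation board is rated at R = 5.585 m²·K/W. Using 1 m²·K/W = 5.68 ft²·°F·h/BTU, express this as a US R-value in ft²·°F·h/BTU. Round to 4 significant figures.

R_US = 5.585 × 5.68 = 31.723

31.72 ft²·°F·h/BTU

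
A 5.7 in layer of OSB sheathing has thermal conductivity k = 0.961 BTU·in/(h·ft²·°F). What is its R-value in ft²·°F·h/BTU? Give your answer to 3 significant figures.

R = L/k = 5.7/0.961 = 5.931 ft²·°F·h/BTU

5.93 ft²·°F·h/BTU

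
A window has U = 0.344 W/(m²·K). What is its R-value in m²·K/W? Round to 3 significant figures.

2.91 m²·K/W

R = 1/U = 1/0.344 = 2.907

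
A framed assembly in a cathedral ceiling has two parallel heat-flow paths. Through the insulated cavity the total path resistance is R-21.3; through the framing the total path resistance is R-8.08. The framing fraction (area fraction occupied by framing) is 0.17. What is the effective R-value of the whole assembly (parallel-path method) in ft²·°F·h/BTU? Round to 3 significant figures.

U_eff = 0.83/21.3 + 0.17/8.08 = 0.03897 + 0.02104 = 0.06001
R_eff = 1/U_eff = 16.66 ft²·°F·h/BTU

16.7 ft²·°F·h/BTU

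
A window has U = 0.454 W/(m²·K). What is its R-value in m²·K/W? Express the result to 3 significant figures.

R = 1/U = 1/0.454 = 2.203

2.20 m²·K/W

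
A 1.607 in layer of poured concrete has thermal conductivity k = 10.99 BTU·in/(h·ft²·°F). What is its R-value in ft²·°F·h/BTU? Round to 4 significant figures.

0.1462 ft²·°F·h/BTU

R = L/k = 1.607/10.99 = 0.14622 ft²·°F·h/BTU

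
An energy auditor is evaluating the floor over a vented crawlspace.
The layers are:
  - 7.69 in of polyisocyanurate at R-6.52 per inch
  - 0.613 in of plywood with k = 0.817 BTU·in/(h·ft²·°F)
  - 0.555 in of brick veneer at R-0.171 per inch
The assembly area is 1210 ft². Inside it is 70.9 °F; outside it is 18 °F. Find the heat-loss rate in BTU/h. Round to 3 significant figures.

1260 BTU/h

7.69 × 6.52 = 50.14
0.613/0.817 = 0.7503
0.555 × 0.171 = 0.09491
R_total = 50.14 + 0.7503 + 0.09491 = 50.98 ft²·°F·h/BTU
Q = A·ΔT/R = 1210 × (70.9 − 18) / 50.98 = 1255 BTU/h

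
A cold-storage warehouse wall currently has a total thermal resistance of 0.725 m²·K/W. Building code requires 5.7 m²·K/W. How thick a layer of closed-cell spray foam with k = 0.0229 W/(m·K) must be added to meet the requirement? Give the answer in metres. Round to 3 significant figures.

0.114 m

ΔR = 5.7 − 0.725 = 4.975 m²·K/W
L = ΔR × k = 4.975 × 0.0229 = 0.1139 m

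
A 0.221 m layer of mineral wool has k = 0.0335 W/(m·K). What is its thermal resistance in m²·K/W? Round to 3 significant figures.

6.60 m²·K/W

R = L/k = 0.221/0.0335 = 6.597 m²·K/W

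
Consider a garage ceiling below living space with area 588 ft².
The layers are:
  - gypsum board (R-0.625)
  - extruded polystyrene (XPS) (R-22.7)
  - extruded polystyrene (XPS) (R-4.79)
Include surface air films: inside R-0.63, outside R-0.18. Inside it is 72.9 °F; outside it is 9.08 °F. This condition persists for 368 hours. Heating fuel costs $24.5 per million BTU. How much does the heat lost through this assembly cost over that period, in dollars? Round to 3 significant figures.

11.7 dollars

R_total = 0.63 + 0.625 + 22.7 + 4.79 + 0.18 = 28.93 ft²·°F·h/BTU
Q = 588 × (72.9 − 9.08) / 28.93 = 1297 BTU/h
E = 1297 × 368 = 477400 BTU
Cost = 477400/10⁶ × 24.5 = $11.7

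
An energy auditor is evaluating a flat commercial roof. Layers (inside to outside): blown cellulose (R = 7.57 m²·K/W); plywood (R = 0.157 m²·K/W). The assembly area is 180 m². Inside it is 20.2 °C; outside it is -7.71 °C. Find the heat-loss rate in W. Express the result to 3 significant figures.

R_total = 7.57 + 0.157 = 7.727 m²·K/W
Q = A·ΔT/R = 180 × (20.2 − (-7.71)) / 7.727 = 650.2 W

650 W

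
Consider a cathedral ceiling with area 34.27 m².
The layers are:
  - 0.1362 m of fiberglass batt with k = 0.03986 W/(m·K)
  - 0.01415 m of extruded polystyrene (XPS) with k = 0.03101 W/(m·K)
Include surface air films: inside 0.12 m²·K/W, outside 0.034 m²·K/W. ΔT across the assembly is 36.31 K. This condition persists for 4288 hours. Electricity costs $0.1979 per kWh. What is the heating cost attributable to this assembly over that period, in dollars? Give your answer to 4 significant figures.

0.1362/0.03986 = 3.417
0.01415/0.03101 = 0.4563
R_total = 0.12 + 3.417 + 0.4563 + 0.034 = 4.0273 m²·K/W
Q = 34.27 × 36.31 / 4.0273 = 308.98 W
E = 308.98 W × 4288 h / 1000 = 1324.9 kWh
Cost = 1324.9 × 0.1979 = $262.2

262.2 dollars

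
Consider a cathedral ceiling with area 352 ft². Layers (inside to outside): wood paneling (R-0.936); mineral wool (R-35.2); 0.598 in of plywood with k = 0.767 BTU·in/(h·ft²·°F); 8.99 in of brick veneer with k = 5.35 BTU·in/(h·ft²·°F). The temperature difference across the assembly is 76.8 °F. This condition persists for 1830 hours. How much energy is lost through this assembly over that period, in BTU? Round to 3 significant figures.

0.598/0.767 = 0.7797
8.99/5.35 = 1.68
R_total = 0.936 + 35.2 + 0.7797 + 1.68 = 38.6 ft²·°F·h/BTU
Q = 352 × 76.8 / 38.6 = 700.4 BTU/h
E = 700.4 × 1830 = 1282000 BTU

1280000 BTU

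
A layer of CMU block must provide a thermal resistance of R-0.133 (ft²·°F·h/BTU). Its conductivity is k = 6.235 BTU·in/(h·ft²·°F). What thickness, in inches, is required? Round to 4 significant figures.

0.8293 in

L = R × k = 0.133 × 6.235 = 0.82926 in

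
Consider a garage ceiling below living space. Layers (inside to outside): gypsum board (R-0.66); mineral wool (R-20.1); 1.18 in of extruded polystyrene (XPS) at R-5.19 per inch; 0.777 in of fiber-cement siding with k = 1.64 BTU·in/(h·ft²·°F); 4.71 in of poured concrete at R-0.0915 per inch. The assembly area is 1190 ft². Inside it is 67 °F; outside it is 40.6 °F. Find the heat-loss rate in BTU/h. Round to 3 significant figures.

1130 BTU/h

1.18 × 5.19 = 6.124
0.777/1.64 = 0.4738
4.71 × 0.0915 = 0.431
R_total = 0.66 + 20.1 + 6.124 + 0.4738 + 0.431 = 27.79 ft²·°F·h/BTU
Q = A·ΔT/R = 1190 × (67 − 40.6) / 27.79 = 1131 BTU/h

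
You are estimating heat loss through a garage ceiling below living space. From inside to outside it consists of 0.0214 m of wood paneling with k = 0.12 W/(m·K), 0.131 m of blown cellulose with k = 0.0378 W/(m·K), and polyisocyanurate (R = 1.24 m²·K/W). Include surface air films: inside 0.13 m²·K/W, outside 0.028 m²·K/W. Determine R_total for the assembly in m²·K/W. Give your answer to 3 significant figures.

0.0214/0.12 = 0.1783
0.131/0.0378 = 3.466
R_total = 0.13 + 0.1783 + 3.466 + 1.24 + 0.028 = 5.042 m²·K/W

5.04 m²·K/W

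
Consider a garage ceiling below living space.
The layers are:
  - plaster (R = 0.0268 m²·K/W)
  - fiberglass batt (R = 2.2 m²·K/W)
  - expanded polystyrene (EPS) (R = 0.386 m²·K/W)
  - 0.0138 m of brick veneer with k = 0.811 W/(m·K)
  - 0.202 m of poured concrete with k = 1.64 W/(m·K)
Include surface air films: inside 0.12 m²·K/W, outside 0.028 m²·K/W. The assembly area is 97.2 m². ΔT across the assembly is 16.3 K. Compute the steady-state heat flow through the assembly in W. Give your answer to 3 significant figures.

546 W

0.0138/0.811 = 0.01702
0.202/1.64 = 0.1232
R_total = 0.12 + 0.0268 + 2.2 + 0.386 + 0.01702 + 0.1232 + 0.028 = 2.901 m²·K/W
Q = A·ΔT/R = 97.2 × 16.3 / 2.901 = 546.1 W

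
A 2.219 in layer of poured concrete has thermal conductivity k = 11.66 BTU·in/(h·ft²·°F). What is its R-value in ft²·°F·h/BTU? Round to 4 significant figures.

R = L/k = 2.219/11.66 = 0.19031 ft²·°F·h/BTU

0.1903 ft²·°F·h/BTU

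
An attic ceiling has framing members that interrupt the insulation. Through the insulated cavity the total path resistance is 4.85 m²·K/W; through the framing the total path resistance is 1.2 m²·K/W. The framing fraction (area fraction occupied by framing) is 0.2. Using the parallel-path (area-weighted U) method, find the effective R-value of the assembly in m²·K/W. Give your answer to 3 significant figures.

U_eff = 0.8/4.85 + 0.2/1.2 = 0.1649 + 0.1667 = 0.3316
R_eff = 1/U_eff = 3.016 m²·K/W

3.02 m²·K/W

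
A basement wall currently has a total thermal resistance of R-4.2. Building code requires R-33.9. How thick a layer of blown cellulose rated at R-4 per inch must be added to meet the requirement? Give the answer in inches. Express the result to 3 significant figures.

7.42 in

ΔR = 33.9 − 4.2 = 29.7 ft²·°F·h/BTU
L = ΔR / (R/in) = 29.7/4 = 7.425 in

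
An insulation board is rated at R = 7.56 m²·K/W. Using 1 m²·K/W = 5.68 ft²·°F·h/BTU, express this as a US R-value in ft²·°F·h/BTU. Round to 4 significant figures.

42.94 ft²·°F·h/BTU

R_US = 7.56 × 5.68 = 42.941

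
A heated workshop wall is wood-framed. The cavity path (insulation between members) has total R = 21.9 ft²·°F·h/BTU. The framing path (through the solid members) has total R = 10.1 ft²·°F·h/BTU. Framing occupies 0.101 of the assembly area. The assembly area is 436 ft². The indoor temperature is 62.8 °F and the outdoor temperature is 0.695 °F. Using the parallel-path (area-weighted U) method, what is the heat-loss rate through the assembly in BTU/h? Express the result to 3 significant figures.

1380 BTU/h

U_eff = 0.899/21.9 + 0.101/10.1 = 0.04105 + 0.01 = 0.05105
R_eff = 1/U_eff = 19.59 ft²·°F·h/BTU
Q = 436 × (62.8 − 0.695) / 19.59 = 1382 BTU/h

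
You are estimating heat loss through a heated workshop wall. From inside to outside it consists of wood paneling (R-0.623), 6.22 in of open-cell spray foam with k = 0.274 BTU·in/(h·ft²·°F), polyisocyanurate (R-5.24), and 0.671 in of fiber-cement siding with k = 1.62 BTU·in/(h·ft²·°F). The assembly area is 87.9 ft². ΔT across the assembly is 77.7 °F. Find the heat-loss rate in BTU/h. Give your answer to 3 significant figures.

236 BTU/h

6.22/0.274 = 22.7
0.671/1.62 = 0.4142
R_total = 0.623 + 22.7 + 5.24 + 0.4142 = 28.98 ft²·°F·h/BTU
Q = A·ΔT/R = 87.9 × 77.7 / 28.98 = 235.7 BTU/h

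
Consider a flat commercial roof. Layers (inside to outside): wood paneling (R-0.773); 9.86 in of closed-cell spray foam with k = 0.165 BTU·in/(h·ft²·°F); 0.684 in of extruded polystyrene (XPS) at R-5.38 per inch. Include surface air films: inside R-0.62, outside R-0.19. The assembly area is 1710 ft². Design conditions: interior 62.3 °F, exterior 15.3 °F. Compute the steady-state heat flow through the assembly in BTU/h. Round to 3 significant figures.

1240 BTU/h

9.86/0.165 = 59.76
0.684 × 5.38 = 3.68
R_total = 0.62 + 0.773 + 59.76 + 3.68 + 0.19 = 65.02 ft²·°F·h/BTU
Q = A·ΔT/R = 1710 × (62.3 − 15.3) / 65.02 = 1236 BTU/h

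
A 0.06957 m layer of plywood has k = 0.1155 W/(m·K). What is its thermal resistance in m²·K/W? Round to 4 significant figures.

R = L/k = 0.06957/0.1155 = 0.60234 m²·K/W

0.6023 m²·K/W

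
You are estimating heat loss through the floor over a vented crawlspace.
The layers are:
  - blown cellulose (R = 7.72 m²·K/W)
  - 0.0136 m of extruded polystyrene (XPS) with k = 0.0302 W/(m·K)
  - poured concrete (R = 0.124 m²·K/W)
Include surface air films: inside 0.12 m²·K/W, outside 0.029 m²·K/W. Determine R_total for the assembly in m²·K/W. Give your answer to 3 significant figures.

8.44 m²·K/W

0.0136/0.0302 = 0.4503
R_total = 0.12 + 7.72 + 0.4503 + 0.124 + 0.029 = 8.443 m²·K/W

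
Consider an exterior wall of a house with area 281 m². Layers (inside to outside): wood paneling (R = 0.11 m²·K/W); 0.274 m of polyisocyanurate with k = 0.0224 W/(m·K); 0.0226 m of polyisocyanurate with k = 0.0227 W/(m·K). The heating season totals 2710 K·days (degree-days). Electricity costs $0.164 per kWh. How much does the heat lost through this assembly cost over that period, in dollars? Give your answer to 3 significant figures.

225 dollars

0.274/0.0224 = 12.23
0.0226/0.0227 = 0.9956
R_total = 0.11 + 12.23 + 0.9956 = 13.34 m²·K/W
E = A × HDD × 24 / R / 1000 = 281 × 2710 × 24 / 13.34 / 1000 = 1370 kWh
Cost = 1370 × 0.164 = $224.7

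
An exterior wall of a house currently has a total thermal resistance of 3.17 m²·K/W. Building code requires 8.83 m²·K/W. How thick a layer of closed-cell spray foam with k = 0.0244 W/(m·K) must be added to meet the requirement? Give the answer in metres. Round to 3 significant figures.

ΔR = 8.83 − 3.17 = 5.66 m²·K/W
L = ΔR × k = 5.66 × 0.0244 = 0.1381 m

0.138 m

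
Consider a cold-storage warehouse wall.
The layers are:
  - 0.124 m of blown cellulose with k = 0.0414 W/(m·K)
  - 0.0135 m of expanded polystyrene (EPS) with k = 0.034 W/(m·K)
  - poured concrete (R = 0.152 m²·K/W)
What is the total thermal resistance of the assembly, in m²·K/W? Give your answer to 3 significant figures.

3.54 m²·K/W

0.124/0.0414 = 2.995
0.0135/0.034 = 0.3971
R_total = 2.995 + 0.3971 + 0.152 = 3.544 m²·K/W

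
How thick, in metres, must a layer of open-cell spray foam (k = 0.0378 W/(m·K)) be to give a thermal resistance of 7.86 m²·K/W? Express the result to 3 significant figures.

L = R·k = 7.86 × 0.0378 = 0.2971 m

0.297 m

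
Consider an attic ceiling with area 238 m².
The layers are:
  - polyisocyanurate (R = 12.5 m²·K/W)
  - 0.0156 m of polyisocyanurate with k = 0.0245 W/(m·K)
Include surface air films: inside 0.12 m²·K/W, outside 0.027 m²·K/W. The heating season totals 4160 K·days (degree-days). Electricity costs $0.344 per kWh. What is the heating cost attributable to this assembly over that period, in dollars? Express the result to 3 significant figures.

0.0156/0.0245 = 0.6367
R_total = 0.12 + 12.5 + 0.6367 + 0.027 = 13.28 m²·K/W
E = A × HDD × 24 / R / 1000 = 238 × 4160 × 24 / 13.28 / 1000 = 1789 kWh
Cost = 1789 × 0.344 = $615.3

615 dollars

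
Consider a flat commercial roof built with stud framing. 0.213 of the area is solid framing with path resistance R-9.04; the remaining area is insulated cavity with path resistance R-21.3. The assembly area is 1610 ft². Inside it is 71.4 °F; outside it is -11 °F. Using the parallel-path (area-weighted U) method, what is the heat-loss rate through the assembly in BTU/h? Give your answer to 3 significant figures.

8030 BTU/h

U_eff = 0.787/21.3 + 0.213/9.04 = 0.03695 + 0.02356 = 0.06051
R_eff = 1/U_eff = 16.53 ft²·°F·h/BTU
Q = 1610 × (71.4 − (-11)) / 16.53 = 8028 BTU/h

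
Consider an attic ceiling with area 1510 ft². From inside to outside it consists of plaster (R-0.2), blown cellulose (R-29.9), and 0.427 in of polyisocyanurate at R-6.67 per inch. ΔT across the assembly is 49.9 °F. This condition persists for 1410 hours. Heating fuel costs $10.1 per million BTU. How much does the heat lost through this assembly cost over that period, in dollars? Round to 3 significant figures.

32.6 dollars

0.427 × 6.67 = 2.848
R_total = 0.2 + 29.9 + 2.848 = 32.95 ft²·°F·h/BTU
Q = 1510 × 49.9 / 32.95 = 2287 BTU/h
E = 2287 × 1410 = 3225000 BTU
Cost = 3225000/10⁶ × 10.1 = $32.57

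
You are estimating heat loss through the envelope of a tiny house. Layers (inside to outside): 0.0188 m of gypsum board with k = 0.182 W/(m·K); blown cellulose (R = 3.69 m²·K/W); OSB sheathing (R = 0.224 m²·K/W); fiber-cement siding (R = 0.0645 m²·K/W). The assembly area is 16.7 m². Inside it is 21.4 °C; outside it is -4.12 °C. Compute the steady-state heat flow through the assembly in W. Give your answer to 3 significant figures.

104 W

0.0188/0.182 = 0.1033
R_total = 0.1033 + 3.69 + 0.224 + 0.0645 = 4.082 m²·K/W
Q = A·ΔT/R = 16.7 × (21.4 − (-4.12)) / 4.082 = 104.4 W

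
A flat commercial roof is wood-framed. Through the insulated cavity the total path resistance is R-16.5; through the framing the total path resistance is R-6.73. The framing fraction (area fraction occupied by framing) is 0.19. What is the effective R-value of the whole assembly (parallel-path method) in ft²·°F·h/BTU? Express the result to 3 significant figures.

U_eff = 0.81/16.5 + 0.19/6.73 = 0.04909 + 0.02823 = 0.07732
R_eff = 1/U_eff = 12.93 ft²·°F·h/BTU

12.9 ft²·°F·h/BTU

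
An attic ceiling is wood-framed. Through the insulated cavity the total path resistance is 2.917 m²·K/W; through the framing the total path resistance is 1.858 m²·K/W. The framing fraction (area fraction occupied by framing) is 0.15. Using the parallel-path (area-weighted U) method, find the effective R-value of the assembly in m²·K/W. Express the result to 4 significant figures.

U_eff = 0.85/2.917 + 0.15/1.858 = 0.2914 + 0.080732 = 0.37213
R_eff = 1/U_eff = 2.6873 m²·K/W

2.687 m²·K/W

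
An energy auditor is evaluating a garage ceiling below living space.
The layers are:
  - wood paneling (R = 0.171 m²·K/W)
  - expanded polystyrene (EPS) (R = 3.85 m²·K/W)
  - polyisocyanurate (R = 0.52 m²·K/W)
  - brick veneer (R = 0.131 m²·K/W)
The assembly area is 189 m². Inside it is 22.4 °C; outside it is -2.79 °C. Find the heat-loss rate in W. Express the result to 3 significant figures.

1020 W

R_total = 0.171 + 3.85 + 0.52 + 0.131 = 4.672 m²·K/W
Q = A·ΔT/R = 189 × (22.4 − (-2.79)) / 4.672 = 1019 W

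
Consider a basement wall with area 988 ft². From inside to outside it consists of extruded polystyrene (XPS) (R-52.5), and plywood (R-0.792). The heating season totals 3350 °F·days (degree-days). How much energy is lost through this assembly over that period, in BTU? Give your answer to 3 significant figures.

R_total = 52.5 + 0.792 = 53.29 ft²·°F·h/BTU
E = A × HDD × 24 / R = 988 × 3350 × 24 / 53.29 = 1491000 BTU

1490000 BTU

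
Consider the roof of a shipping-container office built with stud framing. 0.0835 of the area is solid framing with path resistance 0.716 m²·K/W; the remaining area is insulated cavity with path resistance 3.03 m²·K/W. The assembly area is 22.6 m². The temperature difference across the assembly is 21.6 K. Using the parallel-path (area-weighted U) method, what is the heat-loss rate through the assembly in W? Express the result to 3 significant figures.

205 W

U_eff = 0.9165/3.03 + 0.0835/0.716 = 0.3025 + 0.1166 = 0.4191
R_eff = 1/U_eff = 2.386 m²·K/W
Q = 22.6 × 21.6 / 2.386 = 204.6 W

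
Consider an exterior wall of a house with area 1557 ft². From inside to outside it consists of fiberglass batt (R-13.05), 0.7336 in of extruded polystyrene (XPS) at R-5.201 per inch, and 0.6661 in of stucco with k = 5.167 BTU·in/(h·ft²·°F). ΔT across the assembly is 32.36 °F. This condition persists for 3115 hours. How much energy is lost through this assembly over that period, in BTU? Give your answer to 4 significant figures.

0.7336 × 5.201 = 3.8155
0.6661/5.167 = 0.12891
R_total = 13.05 + 3.8155 + 0.12891 = 16.994 ft²·°F·h/BTU
Q = 1557 × 32.36 / 16.994 = 2964.8 BTU/h
E = 2964.8 × 3115 = 9235300 BTU

9235000 BTU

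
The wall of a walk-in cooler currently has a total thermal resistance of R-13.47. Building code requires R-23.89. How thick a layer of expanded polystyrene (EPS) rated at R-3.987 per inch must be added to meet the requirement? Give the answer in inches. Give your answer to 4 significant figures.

ΔR = 23.89 − 13.47 = 10.42 ft²·°F·h/BTU
L = ΔR / (R/in) = 10.42/3.987 = 2.6135 in

2.613 in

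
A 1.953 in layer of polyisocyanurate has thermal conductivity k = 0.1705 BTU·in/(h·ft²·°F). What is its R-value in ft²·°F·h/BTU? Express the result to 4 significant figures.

11.45 ft²·°F·h/BTU

R = L/k = 1.953/0.1705 = 11.455 ft²·°F·h/BTU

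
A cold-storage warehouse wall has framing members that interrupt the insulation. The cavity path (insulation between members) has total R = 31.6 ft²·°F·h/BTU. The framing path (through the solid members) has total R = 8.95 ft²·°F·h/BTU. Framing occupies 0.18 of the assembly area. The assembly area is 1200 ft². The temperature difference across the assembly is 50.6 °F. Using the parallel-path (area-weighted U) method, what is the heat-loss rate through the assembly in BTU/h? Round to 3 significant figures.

2800 BTU/h

U_eff = 0.82/31.6 + 0.18/8.95 = 0.02595 + 0.02011 = 0.04606
R_eff = 1/U_eff = 21.71 ft²·°F·h/BTU
Q = 1200 × 50.6 / 21.71 = 2797 BTU/h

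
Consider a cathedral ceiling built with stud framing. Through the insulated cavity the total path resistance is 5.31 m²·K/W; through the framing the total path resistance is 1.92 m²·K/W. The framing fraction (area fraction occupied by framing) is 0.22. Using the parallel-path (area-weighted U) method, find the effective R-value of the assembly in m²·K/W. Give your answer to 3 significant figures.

U_eff = 0.78/5.31 + 0.22/1.92 = 0.1469 + 0.1146 = 0.2615
R_eff = 1/U_eff = 3.824 m²·K/W

3.82 m²·K/W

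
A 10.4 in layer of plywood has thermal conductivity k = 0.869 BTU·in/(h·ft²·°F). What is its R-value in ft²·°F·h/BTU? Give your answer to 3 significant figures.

12.0 ft²·°F·h/BTU

R = L/k = 10.4/0.869 = 11.97 ft²·°F·h/BTU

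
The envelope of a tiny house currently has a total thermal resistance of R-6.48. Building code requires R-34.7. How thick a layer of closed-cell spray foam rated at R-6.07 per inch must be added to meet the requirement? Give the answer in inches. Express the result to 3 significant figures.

ΔR = 34.7 − 6.48 = 28.22 ft²·°F·h/BTU
L = ΔR / (R/in) = 28.22/6.07 = 4.649 in

4.65 in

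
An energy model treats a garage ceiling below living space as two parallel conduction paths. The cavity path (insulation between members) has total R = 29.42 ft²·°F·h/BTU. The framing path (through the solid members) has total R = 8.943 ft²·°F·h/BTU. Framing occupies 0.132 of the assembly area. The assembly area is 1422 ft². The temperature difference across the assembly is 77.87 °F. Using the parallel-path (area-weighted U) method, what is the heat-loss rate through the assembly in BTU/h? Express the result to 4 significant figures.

U_eff = 0.868/29.42 + 0.132/8.943 = 0.029504 + 0.01476 = 0.044264
R_eff = 1/U_eff = 22.592 ft²·°F·h/BTU
Q = 1422 × 77.87 / 22.592 = 4901.4 BTU/h

4901 BTU/h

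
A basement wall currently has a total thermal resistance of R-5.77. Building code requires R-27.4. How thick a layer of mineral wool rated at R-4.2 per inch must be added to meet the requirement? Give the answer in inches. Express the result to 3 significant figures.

5.15 in

ΔR = 27.4 − 5.77 = 21.63 ft²·°F·h/BTU
L = ΔR / (R/in) = 21.63/4.2 = 5.15 in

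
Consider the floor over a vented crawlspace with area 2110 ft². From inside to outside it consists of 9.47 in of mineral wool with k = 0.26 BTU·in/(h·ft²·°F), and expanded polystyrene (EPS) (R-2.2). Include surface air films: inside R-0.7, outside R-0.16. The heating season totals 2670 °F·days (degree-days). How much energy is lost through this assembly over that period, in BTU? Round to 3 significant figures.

9.47/0.26 = 36.42
R_total = 0.7 + 36.42 + 2.2 + 0.16 = 39.48 ft²·°F·h/BTU
E = A × HDD × 24 / R = 2110 × 2670 × 24 / 39.48 = 3424000 BTU

3420000 BTU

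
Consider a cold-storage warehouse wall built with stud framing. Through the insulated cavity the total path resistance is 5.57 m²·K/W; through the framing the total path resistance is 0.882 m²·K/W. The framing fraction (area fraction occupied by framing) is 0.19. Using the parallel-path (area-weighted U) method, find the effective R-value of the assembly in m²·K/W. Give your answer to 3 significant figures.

U_eff = 0.81/5.57 + 0.19/0.882 = 0.1454 + 0.2154 = 0.3608
R_eff = 1/U_eff = 2.771 m²·K/W

2.77 m²·K/W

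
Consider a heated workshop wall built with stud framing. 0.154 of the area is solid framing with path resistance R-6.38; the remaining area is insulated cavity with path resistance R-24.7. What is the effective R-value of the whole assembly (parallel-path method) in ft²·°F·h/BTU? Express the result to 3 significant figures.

17.1 ft²·°F·h/BTU

U_eff = 0.846/24.7 + 0.154/6.38 = 0.03425 + 0.02414 = 0.05839
R_eff = 1/U_eff = 17.13 ft²·°F·h/BTU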